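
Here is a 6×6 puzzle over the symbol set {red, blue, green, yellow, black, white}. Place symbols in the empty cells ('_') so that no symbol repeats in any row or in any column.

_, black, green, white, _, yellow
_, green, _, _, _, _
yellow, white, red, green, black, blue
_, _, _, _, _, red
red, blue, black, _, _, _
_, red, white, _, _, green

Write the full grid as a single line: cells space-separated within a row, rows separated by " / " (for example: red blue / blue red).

blue black green white red yellow / white green yellow red blue black / yellow white red green black blue / green yellow blue black white red / red blue black yellow green white / black red white blue yellow green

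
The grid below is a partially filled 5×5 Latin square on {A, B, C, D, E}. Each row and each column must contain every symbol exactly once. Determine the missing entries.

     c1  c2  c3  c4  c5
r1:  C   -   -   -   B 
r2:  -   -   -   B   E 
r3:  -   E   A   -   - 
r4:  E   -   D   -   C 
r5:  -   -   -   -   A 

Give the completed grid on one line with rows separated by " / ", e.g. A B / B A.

C A E D B / A D C B E / B E A C D / E B D A C / D C B E A

(r1,c3): row 1 has {B,C}; column 3 has {A,D}, so it must be E.
(r2,c3): row 2 has {B,E}; column 3 has {A,D,E}, so it must be C.
(r3,c5): row 3 has {A,E}; column 5 has {A,B,C,E}, so it must be D.
(r4,c4): row 4 has {C,D,E}; column 4 has {B}, so it must be A.
(r5,c3): row 5 has {A}; column 3 has {A,C,D,E}, so it must be B.
(r1,c4): row 1 has {B,C,E}; column 4 has {A,B}, so it must be D.
(r3,c1): row 3 has {A,D,E}; column 1 has {C,E}, so it must be B.
(r3,c4): row 3 has {A,B,D,E}; column 4 has {A,B,D}, so it must be C.
(r4,c2): row 4 has {A,C,D,E}; column 2 has {E}, so it must be B.
(r5,c1): row 5 has {A,B}; column 1 has {B,C,E}, so it must be D.
(r5,c2): row 5 has {A,B,D}; column 2 has {B,E}, so it must be C.
(r5,c4): row 5 has {A,B,C,D}; column 4 has {A,B,C,D}, so it must be E.
(r1,c2): row 1 has {B,C,D,E}; column 2 has {B,C,E}, so it must be A.
(r2,c1): row 2 has {B,C,E}; column 1 has {B,C,D,E}, so it must be A.
(r2,c2): row 2 has {A,B,C,E}; column 2 has {A,B,C,E}, so it must be D.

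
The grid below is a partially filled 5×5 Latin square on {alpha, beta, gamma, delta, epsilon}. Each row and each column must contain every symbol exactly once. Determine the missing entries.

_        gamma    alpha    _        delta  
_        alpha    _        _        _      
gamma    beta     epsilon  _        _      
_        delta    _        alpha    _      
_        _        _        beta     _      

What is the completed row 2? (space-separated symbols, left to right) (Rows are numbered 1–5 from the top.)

delta alpha beta gamma epsilon

(r1,c4) = epsilon
(r3,c4) = delta
(r3,c5) = alpha
(r5,c2) = epsilon
(r5,c5) = gamma
(r1,c1) = beta
(r2,c4) = gamma
(r4,c1) = epsilon
(r4,c5) = beta
(r5,c3) = delta
(r2,c1) = delta
(r2,c3) = beta
(r2,c5) = epsilon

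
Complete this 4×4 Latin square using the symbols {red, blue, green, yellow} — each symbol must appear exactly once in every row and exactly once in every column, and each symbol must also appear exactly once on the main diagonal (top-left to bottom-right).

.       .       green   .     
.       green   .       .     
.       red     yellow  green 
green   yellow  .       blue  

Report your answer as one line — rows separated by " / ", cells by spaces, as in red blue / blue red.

red blue green yellow / yellow green blue red / blue red yellow green / green yellow red blue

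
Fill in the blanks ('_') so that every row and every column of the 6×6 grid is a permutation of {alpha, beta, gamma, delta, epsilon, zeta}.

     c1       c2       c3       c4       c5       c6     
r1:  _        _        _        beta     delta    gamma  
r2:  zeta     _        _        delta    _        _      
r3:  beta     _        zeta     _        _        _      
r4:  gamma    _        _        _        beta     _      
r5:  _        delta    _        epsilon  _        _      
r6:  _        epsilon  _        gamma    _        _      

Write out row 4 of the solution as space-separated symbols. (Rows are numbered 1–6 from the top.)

gamma alpha delta zeta beta epsilon

At row 3, column 4: row 3 has {beta,zeta}; column 4 has {beta,gamma,delta,epsilon}; that leaves alpha.
At row 4, column 4: row 4 has {beta,gamma}; column 4 has {alpha,beta,gamma,delta,epsilon}; that leaves zeta.
At row 5, column 1: row 5 has {delta,epsilon}; column 1 has {beta,gamma,zeta}; that leaves alpha.
At row 6, column 1: row 6 has {gamma,epsilon}; column 1 has {alpha,beta,gamma,zeta}; that leaves delta.
At row 1, column 1: row 1 has {beta,gamma,delta}; column 1 has {alpha,beta,gamma,delta,zeta}; that leaves epsilon.
At row 1, column 3: row 1 has {beta,gamma,delta,epsilon}; column 3 has {zeta}; that leaves alpha.
At row 3, column 2: row 3 has {alpha,beta,zeta}; column 2 has {delta,epsilon}; that leaves gamma.
At row 3, column 5: row 3 has {alpha,beta,gamma,zeta}; column 5 has {beta,delta}; that leaves epsilon.
At row 3, column 6: row 3 has {alpha,beta,gamma,epsilon,zeta}; column 6 has {gamma}; that leaves delta.
At row 4, column 2: row 4 has {beta,gamma,zeta}; column 2 has {gamma,delta,epsilon}; that leaves alpha.
At row 4, column 6: row 4 has {alpha,beta,gamma,zeta}; column 6 has {gamma,delta}; that leaves epsilon.
At row 6, column 3: row 6 has {gamma,delta,epsilon}; column 3 has {alpha,zeta}; that leaves beta.
At row 1, column 2: row 1 has {alpha,beta,gamma,delta,epsilon}; column 2 has {alpha,gamma,delta,epsilon}; that leaves zeta.
At row 2, column 2: row 2 has {delta,zeta}; column 2 has {alpha,gamma,delta,epsilon,zeta}; that leaves beta.
At row 2, column 6: row 2 has {beta,delta,zeta}; column 6 has {gamma,delta,epsilon}; that leaves alpha.
At row 4, column 3: row 4 has {alpha,beta,gamma,epsilon,zeta}; column 3 has {alpha,beta,zeta}; that leaves delta.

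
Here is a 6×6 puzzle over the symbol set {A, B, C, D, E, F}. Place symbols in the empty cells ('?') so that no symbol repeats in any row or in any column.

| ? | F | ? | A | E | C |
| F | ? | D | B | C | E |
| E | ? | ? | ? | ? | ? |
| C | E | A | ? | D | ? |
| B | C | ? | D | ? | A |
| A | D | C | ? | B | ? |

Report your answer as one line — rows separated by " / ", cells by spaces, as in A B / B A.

D F B A E C / F A D B C E / E B F C A D / C E A F D B / B C E D F A / A D C E B F

(r1,c1): row 1 has {A,C,E,F}; column 1 has {A,B,C,E,F}, so it must be D.
(r1,c3): row 1 has {A,C,D,E,F}; column 3 has {A,C,D}, so it must be B.
(r2,c2): row 2 has {B,C,D,E,F}; column 2 has {C,D,E,F}, so it must be A.
(r3,c2): row 3 has {E}; column 2 has {A,C,D,E,F}, so it must be B.
(r3,c3): row 3 has {B,E}; column 3 has {A,B,C,D}, so it must be F.
(r3,c4): row 3 has {B,E,F}; column 4 has {A,B,D}, so it must be C.
(r3,c5): row 3 has {B,C,E,F}; column 5 has {B,C,D,E}, so it must be A.
(r3,c6): row 3 has {A,B,C,E,F}; column 6 has {A,C,E}, so it must be D.
(r4,c4): row 4 has {A,C,D,E}; column 4 has {A,B,C,D}, so it must be F.
(r4,c6): row 4 has {A,C,D,E,F}; column 6 has {A,C,D,E}, so it must be B.
(r5,c3): row 5 has {A,B,C,D}; column 3 has {A,B,C,D,F}, so it must be E.
(r5,c5): row 5 has {A,B,C,D,E}; column 5 has {A,B,C,D,E}, so it must be F.
(r6,c4): row 6 has {A,B,C,D}; column 4 has {A,B,C,D,F}, so it must be E.
(r6,c6): row 6 has {A,B,C,D,E}; column 6 has {A,B,C,D,E}, so it must be F.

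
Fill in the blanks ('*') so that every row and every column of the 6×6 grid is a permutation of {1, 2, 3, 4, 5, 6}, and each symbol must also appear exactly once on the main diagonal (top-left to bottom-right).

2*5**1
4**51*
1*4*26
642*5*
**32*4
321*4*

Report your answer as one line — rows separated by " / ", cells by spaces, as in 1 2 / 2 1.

2 6 5 4 3 1 / 4 3 6 5 1 2 / 1 5 4 3 2 6 / 6 4 2 1 5 3 / 5 1 3 2 6 4 / 3 2 1 6 4 5

(r2,c3) = 6
(r3,c4) = 3
(r4,c4) = 1
(r4,c6) = 3
(r5,c1) = 5
(r5,c5) = 6
(r6,c4) = 6
(r6,c6) = 5
(r1,c4) = 4
(r1,c5) = 3
(r2,c2) = 3
(r2,c6) = 2
(r3,c2) = 5
(r5,c2) = 1
(r1,c2) = 6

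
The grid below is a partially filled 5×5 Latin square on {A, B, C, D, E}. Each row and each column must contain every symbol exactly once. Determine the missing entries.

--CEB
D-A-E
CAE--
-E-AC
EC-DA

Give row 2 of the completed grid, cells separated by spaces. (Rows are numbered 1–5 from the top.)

D B A C E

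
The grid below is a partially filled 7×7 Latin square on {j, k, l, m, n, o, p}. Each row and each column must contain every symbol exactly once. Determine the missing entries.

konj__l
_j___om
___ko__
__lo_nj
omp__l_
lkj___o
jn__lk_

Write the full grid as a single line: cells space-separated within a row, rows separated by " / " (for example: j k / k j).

Cell (r2,c3): row 2 has {j,m,o}; column 3 has {j,l,n,p} → k.
Cell (r3,c3): row 3 has {k,o}; column 3 has {j,k,l,n,p} → m.
Cell (r4,c2): row 4 has {j,l,n,o}; column 2 has {j,k,m,n,o} → p.
Cell (r5,c4): row 5 has {l,m,o,p}; column 4 has {j,k,o} → n.
Cell (r5,c7): row 5 has {l,m,n,o,p}; column 7 has {j,l,m,o} → k.
Cell (r7,c3): row 7 has {j,k,l,n}; column 3 has {j,k,l,m,n,p} → o.
Cell (r7,c7): row 7 has {j,k,l,n,o}; column 7 has {j,k,l,m,o} → p.
Cell (r3,c2): row 3 has {k,m,o}; column 2 has {j,k,m,n,o,p} → l.
Cell (r3,c7): row 3 has {k,l,m,o}; column 7 has {j,k,l,m,o,p} → n.
Cell (r4,c1): row 4 has {j,l,n,o,p}; column 1 has {j,k,l,o} → m.
Cell (r4,c5): row 4 has {j,l,m,n,o,p}; column 5 has {l,o} → k.
Cell (r5,c5): row 5 has {k,l,m,n,o,p}; column 5 has {k,l,o} → j.
Cell (r7,c4): row 7 has {j,k,l,n,o,p}; column 4 has {j,k,n,o} → m.
Cell (r3,c1): row 3 has {k,l,m,n,o}; column 1 has {j,k,l,m,o} → p.
Cell (r3,c6): row 3 has {k,l,m,n,o,p}; column 6 has {k,l,n,o} → j.
Cell (r6,c4): row 6 has {j,k,l,o}; column 4 has {j,k,m,n,o} → p.
Cell (r6,c6): row 6 has {j,k,l,o,p}; column 6 has {j,k,l,n,o} → m.
Cell (r1,c6): row 1 has {j,k,l,n,o}; column 6 has {j,k,l,m,n,o} → p.
Cell (r2,c1): row 2 has {j,k,m,o}; column 1 has {j,k,l,m,o,p} → n.
Cell (r2,c4): row 2 has {j,k,m,n,o}; column 4 has {j,k,m,n,o,p} → l.
Cell (r2,c5): row 2 has {j,k,l,m,n,o}; column 5 has {j,k,l,o} → p.
Cell (r6,c5): row 6 has {j,k,l,m,o,p}; column 5 has {j,k,l,o,p} → n.
Cell (r1,c5): row 1 has {j,k,l,n,o,p}; column 5 has {j,k,l,n,o,p} → m.

k o n j m p l / n j k l p o m / p l m k o j n / m p l o k n j / o m p n j l k / l k j p n m o / j n o m l k p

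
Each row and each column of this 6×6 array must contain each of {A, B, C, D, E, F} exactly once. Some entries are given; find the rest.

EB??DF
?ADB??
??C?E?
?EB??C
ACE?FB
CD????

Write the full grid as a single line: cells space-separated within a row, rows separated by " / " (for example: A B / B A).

Cell (r1,c3): row 1 has {B,D,E,F}; column 3 has {B,C,D,E} → A.
Cell (r1,c4): row 1 has {A,B,D,E,F}; column 4 has {B} → C.
Cell (r2,c1): row 2 has {A,B,D}; column 1 has {A,C,E} → F.
Cell (r2,c5): row 2 has {A,B,D,F}; column 5 has {D,E,F} → C.
Cell (r2,c6): row 2 has {A,B,C,D,F}; column 6 has {B,C,F} → E.
Cell (r3,c2): row 3 has {C,E}; column 2 has {A,B,C,D,E} → F.
Cell (r4,c1): row 4 has {B,C,E}; column 1 has {A,C,E,F} → D.
Cell (r4,c5): row 4 has {B,C,D,E}; column 5 has {C,D,E,F} → A.
Cell (r5,c4): row 5 has {A,B,C,E,F}; column 4 has {B,C} → D.
Cell (r6,c3): row 6 has {C,D}; column 3 has {A,B,C,D,E} → F.
Cell (r6,c5): row 6 has {C,D,F}; column 5 has {A,C,D,E,F} → B.
Cell (r6,c6): row 6 has {B,C,D,F}; column 6 has {B,C,E,F} → A.
Cell (r3,c1): row 3 has {C,E,F}; column 1 has {A,C,D,E,F} → B.
Cell (r3,c4): row 3 has {B,C,E,F}; column 4 has {B,C,D} → A.
Cell (r3,c6): row 3 has {A,B,C,E,F}; column 6 has {A,B,C,E,F} → D.
Cell (r4,c4): row 4 has {A,B,C,D,E}; column 4 has {A,B,C,D} → F.
Cell (r6,c4): row 6 has {A,B,C,D,F}; column 4 has {A,B,C,D,F} → E.

E B A C D F / F A D B C E / B F C A E D / D E B F A C / A C E D F B / C D F E B A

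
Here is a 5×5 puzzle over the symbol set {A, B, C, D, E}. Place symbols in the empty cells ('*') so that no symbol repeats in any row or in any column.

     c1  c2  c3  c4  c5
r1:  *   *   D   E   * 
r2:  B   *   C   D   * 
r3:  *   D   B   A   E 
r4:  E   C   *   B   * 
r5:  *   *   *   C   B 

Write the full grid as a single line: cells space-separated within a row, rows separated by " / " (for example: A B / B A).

A B D E C / B E C D A / C D B A E / E C A B D / D A E C B

At row 2, column 5: row 2 has {B,C,D}; column 5 has {B,E}; that leaves A.
At row 3, column 1: row 3 has {A,B,D,E}; column 1 has {B,E}; that leaves C.
At row 4, column 3: row 4 has {B,C,E}; column 3 has {B,C,D}; that leaves A.
At row 4, column 5: row 4 has {A,B,C,E}; column 5 has {A,B,E}; that leaves D.
At row 5, column 3: row 5 has {B,C}; column 3 has {A,B,C,D}; that leaves E.
At row 1, column 1: row 1 has {D,E}; column 1 has {B,C,E}; that leaves A.
At row 1, column 2: row 1 has {A,D,E}; column 2 has {C,D}; that leaves B.
At row 1, column 5: row 1 has {A,B,D,E}; column 5 has {A,B,D,E}; that leaves C.
At row 2, column 2: row 2 has {A,B,C,D}; column 2 has {B,C,D}; that leaves E.
At row 5, column 1: row 5 has {B,C,E}; column 1 has {A,B,C,E}; that leaves D.
At row 5, column 2: row 5 has {B,C,D,E}; column 2 has {B,C,D,E}; that leaves A.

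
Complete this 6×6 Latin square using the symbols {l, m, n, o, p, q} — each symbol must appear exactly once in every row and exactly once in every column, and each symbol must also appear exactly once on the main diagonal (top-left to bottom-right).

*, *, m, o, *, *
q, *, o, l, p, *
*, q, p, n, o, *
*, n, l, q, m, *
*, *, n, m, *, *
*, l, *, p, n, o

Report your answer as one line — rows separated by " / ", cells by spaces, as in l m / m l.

Cell (r1,c2): row 1 has {m,o}; column 2 has {l,n,q} → p.
Cell (r2,c2): row 2 has {l,o,p,q}; column 2 has {l,n,p,q}; the diagonal has {o,p,q} → m.
Cell (r2,c6): row 2 has {l,m,o,p,q}; column 6 has {o} → n.
Cell (r4,c6): row 4 has {l,m,n,q}; column 6 has {n,o} → p.
Cell (r5,c2): row 5 has {m,n}; column 2 has {l,m,n,p,q} → o.
Cell (r5,c5): row 5 has {m,n,o}; column 5 has {m,n,o,p}; the diagonal has {m,o,p,q} → l.
Cell (r5,c6): row 5 has {l,m,n,o}; column 6 has {n,o,p} → q.
Cell (r6,c1): row 6 has {l,n,o,p}; column 1 has {q} → m.
Cell (r6,c3): row 6 has {l,m,n,o,p}; column 3 has {l,m,n,o,p} → q.
Cell (r1,c1): row 1 has {m,o,p}; column 1 has {m,q}; the diagonal has {l,m,o,p,q} → n.
Cell (r1,c5): row 1 has {m,n,o,p}; column 5 has {l,m,n,o,p} → q.
Cell (r1,c6): row 1 has {m,n,o,p,q}; column 6 has {n,o,p,q} → l.
Cell (r3,c1): row 3 has {n,o,p,q}; column 1 has {m,n,q} → l.
Cell (r3,c6): row 3 has {l,n,o,p,q}; column 6 has {l,n,o,p,q} → m.
Cell (r4,c1): row 4 has {l,m,n,p,q}; column 1 has {l,m,n,q} → o.
Cell (r5,c1): row 5 has {l,m,n,o,q}; column 1 has {l,m,n,o,q} → p.

n p m o q l / q m o l p n / l q p n o m / o n l q m p / p o n m l q / m l q p n o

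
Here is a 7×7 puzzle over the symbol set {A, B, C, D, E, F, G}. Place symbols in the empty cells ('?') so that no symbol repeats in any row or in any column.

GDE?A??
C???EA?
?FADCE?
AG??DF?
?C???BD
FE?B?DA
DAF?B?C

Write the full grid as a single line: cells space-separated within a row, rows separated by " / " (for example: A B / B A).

At row 1, column 6: row 1 has {A,D,E,G}; column 6 has {A,B,D,E,F}; that leaves C.
At row 2, column 2: row 2 has {A,C,E}; column 2 has {A,C,D,E,F,G}; that leaves B.
At row 3, column 1: row 3 has {A,C,D,E,F}; column 1 has {A,C,D,F,G}; that leaves B.
At row 3, column 7: row 3 has {A,B,C,D,E,F}; column 7 has {A,C,D}; that leaves G.
At row 5, column 1: row 5 has {B,C,D}; column 1 has {A,B,C,D,F,G}; that leaves E.
At row 5, column 3: row 5 has {B,C,D,E}; column 3 has {A,E,F}; that leaves G.
At row 5, column 5: row 5 has {B,C,D,E,G}; column 5 has {A,B,C,D,E}; that leaves F.
At row 6, column 3: row 6 has {A,B,D,E,F}; column 3 has {A,E,F,G}; that leaves C.
At row 6, column 5: row 6 has {A,B,C,D,E,F}; column 5 has {A,B,C,D,E,F}; that leaves G.
At row 7, column 6: row 7 has {A,B,C,D,F}; column 6 has {A,B,C,D,E,F}; that leaves G.
At row 1, column 4: row 1 has {A,C,D,E,G}; column 4 has {B,D}; that leaves F.
At row 1, column 7: row 1 has {A,C,D,E,F,G}; column 7 has {A,C,D,G}; that leaves B.
At row 2, column 3: row 2 has {A,B,C,E}; column 3 has {A,C,E,F,G}; that leaves D.
At row 2, column 4: row 2 has {A,B,C,D,E}; column 4 has {B,D,F}; that leaves G.
At row 2, column 7: row 2 has {A,B,C,D,E,G}; column 7 has {A,B,C,D,G}; that leaves F.
At row 4, column 3: row 4 has {A,D,F,G}; column 3 has {A,C,D,E,F,G}; that leaves B.
At row 4, column 7: row 4 has {A,B,D,F,G}; column 7 has {A,B,C,D,F,G}; that leaves E.
At row 5, column 4: row 5 has {B,C,D,E,F,G}; column 4 has {B,D,F,G}; that leaves A.
At row 7, column 4: row 7 has {A,B,C,D,F,G}; column 4 has {A,B,D,F,G}; that leaves E.
At row 4, column 4: row 4 has {A,B,D,E,F,G}; column 4 has {A,B,D,E,F,G}; that leaves C.

G D E F A C B / C B D G E A F / B F A D C E G / A G B C D F E / E C G A F B D / F E C B G D A / D A F E B G C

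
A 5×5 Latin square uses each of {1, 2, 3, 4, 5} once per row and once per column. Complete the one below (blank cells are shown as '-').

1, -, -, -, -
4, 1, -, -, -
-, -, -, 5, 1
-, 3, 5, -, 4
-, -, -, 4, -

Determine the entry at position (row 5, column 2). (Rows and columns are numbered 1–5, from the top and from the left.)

2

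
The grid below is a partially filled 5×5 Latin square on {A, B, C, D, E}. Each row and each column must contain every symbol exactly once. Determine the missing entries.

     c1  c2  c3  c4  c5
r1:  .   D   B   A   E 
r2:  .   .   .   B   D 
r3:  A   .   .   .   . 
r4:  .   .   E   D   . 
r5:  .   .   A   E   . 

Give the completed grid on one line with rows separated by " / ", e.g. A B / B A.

(r1,c1): row 1 has {A,B,D,E}; column 1 has {A}, so it must be C.
(r2,c1): row 2 has {B,D}; column 1 has {A,C}, so it must be E.
(r2,c3): row 2 has {B,D,E}; column 3 has {A,B,E}, so it must be C.
(r3,c3): row 3 has {A}; column 3 has {A,B,C,E}, so it must be D.
(r3,c4): row 3 has {A,D}; column 4 has {A,B,D,E}, so it must be C.
(r3,c5): row 3 has {A,C,D}; column 5 has {D,E}, so it must be B.
(r4,c1): row 4 has {D,E}; column 1 has {A,C,E}, so it must be B.
(r5,c1): row 5 has {A,E}; column 1 has {A,B,C,E}, so it must be D.
(r5,c5): row 5 has {A,D,E}; column 5 has {B,D,E}, so it must be C.
(r2,c2): row 2 has {B,C,D,E}; column 2 has {D}, so it must be A.
(r3,c2): row 3 has {A,B,C,D}; column 2 has {A,D}, so it must be E.
(r4,c2): row 4 has {B,D,E}; column 2 has {A,D,E}, so it must be C.
(r4,c5): row 4 has {B,C,D,E}; column 5 has {B,C,D,E}, so it must be A.
(r5,c2): row 5 has {A,C,D,E}; column 2 has {A,C,D,E}, so it must be B.

C D B A E / E A C B D / A E D C B / B C E D A / D B A E C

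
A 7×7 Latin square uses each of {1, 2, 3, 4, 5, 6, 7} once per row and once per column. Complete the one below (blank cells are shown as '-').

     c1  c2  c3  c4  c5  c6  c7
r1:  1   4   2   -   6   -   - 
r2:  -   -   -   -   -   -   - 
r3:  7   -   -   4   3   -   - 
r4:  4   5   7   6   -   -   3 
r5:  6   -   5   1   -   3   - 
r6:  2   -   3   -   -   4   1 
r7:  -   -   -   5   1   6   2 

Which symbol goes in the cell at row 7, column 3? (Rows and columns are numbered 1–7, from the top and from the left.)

(r4,c5): row 4 has {3,4,5,6,7}; column 5 has {1,3,6}, so it must be 2.
(r4,c6): row 4 has {2,3,4,5,6,7}; column 6 has {3,4,6}, so it must be 1.
(r6,c4): row 6 has {1,2,3,4}; column 4 has {1,4,5,6}, so it must be 7.
(r6,c5): row 6 has {1,2,3,4,7}; column 5 has {1,2,3,6}, so it must be 5.
(r7,c1): row 7 has {1,2,5,6}; column 1 has {1,2,4,6,7}, so it must be 3.
(r7,c2): row 7 has {1,2,3,5,6}; column 2 has {4,5}, so it must be 7.
(r7,c3): row 7 has {1,2,3,5,6,7}; column 3 has {2,3,5,7}, so it must be 4.

4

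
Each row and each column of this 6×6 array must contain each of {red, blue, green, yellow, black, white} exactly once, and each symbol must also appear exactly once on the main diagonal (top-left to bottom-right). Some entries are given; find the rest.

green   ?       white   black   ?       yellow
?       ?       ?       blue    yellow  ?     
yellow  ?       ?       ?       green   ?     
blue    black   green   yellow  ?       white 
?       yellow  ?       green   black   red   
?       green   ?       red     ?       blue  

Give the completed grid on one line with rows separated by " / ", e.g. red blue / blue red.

green red white black blue yellow / red white black blue yellow green / yellow blue red white green black / blue black green yellow red white / white yellow blue green black red / black green yellow red white blue

(r3,c3) = red
(r3,c4) = white
(r3,c6) = black
(r4,c5) = red
(r5,c1) = white
(r5,c3) = blue
(r6,c1) = black
(r6,c3) = yellow
(r6,c5) = white
(r1,c5) = blue
(r2,c1) = red
(r2,c2) = white
(r2,c3) = black
(r2,c6) = green
(r3,c2) = blue
(r1,c2) = red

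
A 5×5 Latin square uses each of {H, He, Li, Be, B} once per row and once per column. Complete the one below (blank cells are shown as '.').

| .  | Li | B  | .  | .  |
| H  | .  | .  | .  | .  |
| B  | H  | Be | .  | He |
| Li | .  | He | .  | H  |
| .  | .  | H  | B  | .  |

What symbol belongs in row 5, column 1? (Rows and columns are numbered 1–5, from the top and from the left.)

Be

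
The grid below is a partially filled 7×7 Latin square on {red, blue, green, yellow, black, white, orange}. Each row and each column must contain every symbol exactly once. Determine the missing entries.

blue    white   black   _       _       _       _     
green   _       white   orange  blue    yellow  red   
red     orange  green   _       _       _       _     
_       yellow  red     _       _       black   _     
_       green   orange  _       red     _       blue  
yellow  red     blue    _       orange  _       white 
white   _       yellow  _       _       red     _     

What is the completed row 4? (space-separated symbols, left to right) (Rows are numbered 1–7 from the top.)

orange yellow red blue white black green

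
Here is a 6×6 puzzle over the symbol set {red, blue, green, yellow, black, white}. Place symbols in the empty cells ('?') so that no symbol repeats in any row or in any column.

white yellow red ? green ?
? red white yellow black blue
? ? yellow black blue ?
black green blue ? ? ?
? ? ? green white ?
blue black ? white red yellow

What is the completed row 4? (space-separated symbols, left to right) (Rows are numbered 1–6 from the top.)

(r1,c4): row 1 has {red,green,yellow,white}; column 4 has {green,yellow,black,white}, so it must be blue.
(r1,c6): row 1 has {red,blue,green,yellow,white}; column 6 has {blue,yellow}, so it must be black.
(r2,c1): row 2 has {red,blue,yellow,black,white}; column 1 has {blue,black,white}, so it must be green.
(r3,c1): row 3 has {blue,yellow,black}; column 1 has {blue,green,black,white}, so it must be red.
(r3,c2): row 3 has {red,blue,yellow,black}; column 2 has {red,green,yellow,black}, so it must be white.
(r3,c6): row 3 has {red,blue,yellow,black,white}; column 6 has {blue,yellow,black}, so it must be green.
(r4,c4): row 4 has {blue,green,black}; column 4 has {blue,green,yellow,black,white}, so it must be red.
(r4,c5): row 4 has {red,blue,green,black}; column 5 has {red,blue,green,black,white}, so it must be yellow.
(r4,c6): row 4 has {red,blue,green,yellow,black}; column 6 has {blue,green,yellow,black}, so it must be white.

black green blue red yellow white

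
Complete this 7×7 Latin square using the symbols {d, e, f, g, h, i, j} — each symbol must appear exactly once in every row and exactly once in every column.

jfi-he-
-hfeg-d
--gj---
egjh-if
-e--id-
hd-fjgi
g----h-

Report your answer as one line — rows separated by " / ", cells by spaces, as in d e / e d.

j f i d h e g / i h f e g j d / d i g j e f h / e g j h d i f / f e h g i d j / h d e f j g i / g j d i f h e

row 1 has {e,f,h,i,j}; column 7 has {d,f,i} — only g is left for (r1,c7).
row 2 has {d,e,f,g,h}; column 1 has {e,g,h,j} — only i is left for (r2,c1).
row 2 has {d,e,f,g,h,i}; column 6 has {d,e,g,h,i} — only j is left for (r2,c6).
row 3 has {g,j}; column 2 has {d,e,f,g,h} — only i is left for (r3,c2).
row 3 has {g,i,j}; column 6 has {d,e,g,h,i,j} — only f is left for (r3,c6).
row 4 has {e,f,g,h,i,j}; column 5 has {g,h,i,j} — only d is left for (r4,c5).
row 5 has {d,e,i}; column 1 has {e,g,h,i,j} — only f is left for (r5,c1).
row 5 has {d,e,f,i}; column 3 has {f,g,i,j} — only h is left for (r5,c3).
row 5 has {d,e,f,h,i}; column 4 has {e,f,h,j} — only g is left for (r5,c4).
row 5 has {d,e,f,g,h,i}; column 7 has {d,f,g,i} — only j is left for (r5,c7).
row 6 has {d,f,g,h,i,j}; column 3 has {f,g,h,i,j} — only e is left for (r6,c3).
row 7 has {g,h}; column 2 has {d,e,f,g,h,i} — only j is left for (r7,c2).
row 7 has {g,h,j}; column 3 has {e,f,g,h,i,j} — only d is left for (r7,c3).
row 7 has {d,g,h,j}; column 4 has {e,f,g,h,j} — only i is left for (r7,c4).
row 7 has {d,g,h,i,j}; column 7 has {d,f,g,i,j} — only e is left for (r7,c7).
row 1 has {e,f,g,h,i,j}; column 4 has {e,f,g,h,i,j} — only d is left for (r1,c4).
row 3 has {f,g,i,j}; column 1 has {e,f,g,h,i,j} — only d is left for (r3,c1).
row 3 has {d,f,g,i,j}; column 5 has {d,g,h,i,j} — only e is left for (r3,c5).
row 3 has {d,e,f,g,i,j}; column 7 has {d,e,f,g,i,j} — only h is left for (r3,c7).
row 7 has {d,e,g,h,i,j}; column 5 has {d,e,g,h,i,j} — only f is left for (r7,c5).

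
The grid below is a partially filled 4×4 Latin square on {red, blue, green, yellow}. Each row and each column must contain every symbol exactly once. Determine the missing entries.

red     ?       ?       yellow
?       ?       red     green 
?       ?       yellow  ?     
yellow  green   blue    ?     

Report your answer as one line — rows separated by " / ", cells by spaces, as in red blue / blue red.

red blue green yellow / blue yellow red green / green red yellow blue / yellow green blue red

At row 1, column 2: row 1 has {red,yellow}; column 2 has {green}; that leaves blue.
At row 1, column 3: row 1 has {red,blue,yellow}; column 3 has {red,blue,yellow}; that leaves green.
At row 2, column 1: row 2 has {red,green}; column 1 has {red,yellow}; that leaves blue.
At row 2, column 2: row 2 has {red,blue,green}; column 2 has {blue,green}; that leaves yellow.
At row 3, column 1: row 3 has {yellow}; column 1 has {red,blue,yellow}; that leaves green.
At row 3, column 2: row 3 has {green,yellow}; column 2 has {blue,green,yellow}; that leaves red.
At row 3, column 4: row 3 has {red,green,yellow}; column 4 has {green,yellow}; that leaves blue.
At row 4, column 4: row 4 has {blue,green,yellow}; column 4 has {blue,green,yellow}; that leaves red.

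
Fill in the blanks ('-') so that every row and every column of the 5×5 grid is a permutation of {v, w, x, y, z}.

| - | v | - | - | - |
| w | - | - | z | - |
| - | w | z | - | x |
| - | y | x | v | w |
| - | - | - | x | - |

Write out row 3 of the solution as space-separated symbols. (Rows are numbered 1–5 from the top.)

Cell (r2,c2): row 2 has {w,z}; column 2 has {v,w,y} → x.
Cell (r3,c4): row 3 has {w,x,z}; column 4 has {v,x,z} → y.
Cell (r4,c1): row 4 has {v,w,x,y}; column 1 has {w} → z.
Cell (r5,c2): row 5 has {x}; column 2 has {v,w,x,y} → z.
Cell (r1,c4): row 1 has {v}; column 4 has {v,x,y,z} → w.
Cell (r3,c1): row 3 has {w,x,y,z}; column 1 has {w,z} → v.

v w z y x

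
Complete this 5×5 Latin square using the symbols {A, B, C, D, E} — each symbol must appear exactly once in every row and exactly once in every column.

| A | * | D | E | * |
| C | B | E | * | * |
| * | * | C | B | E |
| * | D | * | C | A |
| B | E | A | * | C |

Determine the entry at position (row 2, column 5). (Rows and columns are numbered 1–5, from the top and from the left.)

D

At row 1, column 2: row 1 has {A,D,E}; column 2 has {B,D,E}; that leaves C.
At row 1, column 5: row 1 has {A,C,D,E}; column 5 has {A,C,E}; that leaves B.
At row 2, column 5: row 2 has {B,C,E}; column 5 has {A,B,C,E}; that leaves D.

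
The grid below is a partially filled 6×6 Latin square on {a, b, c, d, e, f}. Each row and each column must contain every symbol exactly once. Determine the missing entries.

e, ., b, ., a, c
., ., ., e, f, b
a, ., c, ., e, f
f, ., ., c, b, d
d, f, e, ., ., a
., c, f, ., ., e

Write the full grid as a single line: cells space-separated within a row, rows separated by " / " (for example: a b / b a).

row 1 has {a,b,c,e}; column 2 has {c,f} — only d is left for (r1,c2).
row 1 has {a,b,c,d,e}; column 4 has {c,e} — only f is left for (r1,c4).
row 2 has {b,e,f}; column 1 has {a,d,e,f} — only c is left for (r2,c1).
row 2 has {b,c,e,f}; column 2 has {c,d,f} — only a is left for (r2,c2).
row 2 has {a,b,c,e,f}; column 3 has {b,c,e,f} — only d is left for (r2,c3).
row 3 has {a,c,e,f}; column 2 has {a,c,d,f} — only b is left for (r3,c2).
row 3 has {a,b,c,e,f}; column 4 has {c,e,f} — only d is left for (r3,c4).
row 4 has {b,c,d,f}; column 2 has {a,b,c,d,f} — only e is left for (r4,c2).
row 4 has {b,c,d,e,f}; column 3 has {b,c,d,e,f} — only a is left for (r4,c3).
row 5 has {a,d,e,f}; column 4 has {c,d,e,f} — only b is left for (r5,c4).
row 5 has {a,b,d,e,f}; column 5 has {a,b,e,f} — only c is left for (r5,c5).
row 6 has {c,e,f}; column 1 has {a,c,d,e,f} — only b is left for (r6,c1).
row 6 has {b,c,e,f}; column 4 has {b,c,d,e,f} — only a is left for (r6,c4).
row 6 has {a,b,c,e,f}; column 5 has {a,b,c,e,f} — only d is left for (r6,c5).

e d b f a c / c a d e f b / a b c d e f / f e a c b d / d f e b c a / b c f a d e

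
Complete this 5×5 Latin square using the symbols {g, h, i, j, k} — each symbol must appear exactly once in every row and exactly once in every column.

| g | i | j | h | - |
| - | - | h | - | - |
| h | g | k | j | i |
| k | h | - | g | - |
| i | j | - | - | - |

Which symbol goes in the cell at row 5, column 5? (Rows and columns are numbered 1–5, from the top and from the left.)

h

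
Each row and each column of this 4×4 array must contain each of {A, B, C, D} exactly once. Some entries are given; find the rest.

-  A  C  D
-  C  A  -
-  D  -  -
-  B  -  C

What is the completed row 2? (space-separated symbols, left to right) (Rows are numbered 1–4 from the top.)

D C A B

Cell (r1,c1): row 1 has {A,C,D}; column 1 is empty so far → B.
Cell (r2,c1): row 2 has {A,C}; column 1 has {B} → D.
Cell (r2,c4): row 2 has {A,C,D}; column 4 has {C,D} → B.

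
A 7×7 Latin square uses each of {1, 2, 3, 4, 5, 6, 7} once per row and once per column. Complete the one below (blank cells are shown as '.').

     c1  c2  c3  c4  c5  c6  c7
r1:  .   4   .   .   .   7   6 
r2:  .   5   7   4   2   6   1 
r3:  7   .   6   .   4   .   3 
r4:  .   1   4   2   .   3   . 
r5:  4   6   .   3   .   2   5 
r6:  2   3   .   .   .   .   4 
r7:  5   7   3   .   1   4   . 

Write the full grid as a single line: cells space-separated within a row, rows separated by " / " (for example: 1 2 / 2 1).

1 4 2 5 3 7 6 / 3 5 7 4 2 6 1 / 7 2 6 1 4 5 3 / 6 1 4 2 5 3 7 / 4 6 1 3 7 2 5 / 2 3 5 7 6 1 4 / 5 7 3 6 1 4 2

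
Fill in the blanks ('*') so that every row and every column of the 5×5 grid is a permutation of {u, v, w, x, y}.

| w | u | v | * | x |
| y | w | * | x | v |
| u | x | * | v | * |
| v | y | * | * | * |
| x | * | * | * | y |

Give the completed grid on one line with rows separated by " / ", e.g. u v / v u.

w u v y x / y w u x v / u x y v w / v y x w u / x v w u y

(r1,c4): row 1 has {u,v,w,x}; column 4 has {v,x}, so it must be y.
(r2,c3): row 2 has {v,w,x,y}; column 3 has {v}, so it must be u.
(r3,c5): row 3 has {u,v,x}; column 5 has {v,x,y}, so it must be w.
(r4,c5): row 4 has {v,y}; column 5 has {v,w,x,y}, so it must be u.
(r5,c2): row 5 has {x,y}; column 2 has {u,w,x,y}, so it must be v.
(r5,c3): row 5 has {v,x,y}; column 3 has {u,v}, so it must be w.
(r5,c4): row 5 has {v,w,x,y}; column 4 has {v,x,y}, so it must be u.
(r3,c3): row 3 has {u,v,w,x}; column 3 has {u,v,w}, so it must be y.
(r4,c3): row 4 has {u,v,y}; column 3 has {u,v,w,y}, so it must be x.
(r4,c4): row 4 has {u,v,x,y}; column 4 has {u,v,x,y}, so it must be w.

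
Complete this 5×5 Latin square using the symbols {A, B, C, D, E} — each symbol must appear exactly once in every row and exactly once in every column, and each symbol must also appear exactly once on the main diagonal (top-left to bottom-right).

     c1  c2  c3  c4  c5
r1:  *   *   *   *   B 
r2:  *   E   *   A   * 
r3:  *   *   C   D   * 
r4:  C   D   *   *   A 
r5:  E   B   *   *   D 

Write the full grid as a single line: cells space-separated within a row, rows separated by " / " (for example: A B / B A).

A C D E B / D E B A C / B A C D E / C D E B A / E B A C D

Cell (r1,c1): row 1 has {B}; column 1 has {C,E}; the diagonal has {C,D,E} → A.
Cell (r1,c2): row 1 has {A,B}; column 2 has {B,D,E} → C.
Cell (r1,c4): row 1 has {A,B,C}; column 4 has {A,D} → E.
Cell (r2,c5): row 2 has {A,E}; column 5 has {A,B,D} → C.
Cell (r3,c1): row 3 has {C,D}; column 1 has {A,C,E} → B.
Cell (r3,c2): row 3 has {B,C,D}; column 2 has {B,C,D,E} → A.
Cell (r3,c5): row 3 has {A,B,C,D}; column 5 has {A,B,C,D} → E.
Cell (r4,c4): row 4 has {A,C,D}; column 4 has {A,D,E}; the diagonal has {A,C,D,E} → B.
Cell (r5,c3): row 5 has {B,D,E}; column 3 has {C} → A.
Cell (r5,c4): row 5 has {A,B,D,E}; column 4 has {A,B,D,E} → C.
Cell (r1,c3): row 1 has {A,B,C,E}; column 3 has {A,C} → D.
Cell (r2,c1): row 2 has {A,C,E}; column 1 has {A,B,C,E} → D.
Cell (r2,c3): row 2 has {A,C,D,E}; column 3 has {A,C,D} → B.
Cell (r4,c3): row 4 has {A,B,C,D}; column 3 has {A,B,C,D} → E.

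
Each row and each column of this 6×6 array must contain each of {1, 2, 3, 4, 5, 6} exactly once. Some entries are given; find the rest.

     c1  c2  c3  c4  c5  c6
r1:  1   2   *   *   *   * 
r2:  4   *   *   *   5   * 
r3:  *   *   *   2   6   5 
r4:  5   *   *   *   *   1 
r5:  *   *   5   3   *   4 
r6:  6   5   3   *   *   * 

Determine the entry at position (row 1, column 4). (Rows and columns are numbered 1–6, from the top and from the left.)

row 3 has {2,5,6}; column 1 has {1,4,5,6} — only 3 is left for (r3,c1).
row 5 has {3,4,5}; column 1 has {1,3,4,5,6} — only 2 is left for (r5,c1).
row 5 has {2,3,4,5}; column 5 has {5,6} — only 1 is left for (r5,c5).
row 6 has {3,5,6}; column 6 has {1,4,5} — only 2 is left for (r6,c6).
row 5 has {1,2,3,4,5}; column 2 has {2,5} — only 6 is left for (r5,c2).
row 6 has {2,3,5,6}; column 5 has {1,5,6} — only 4 is left for (r6,c5).
row 1 has {1,2}; column 5 has {1,4,5,6} — only 3 is left for (r1,c5).
row 1 has {1,2,3}; column 6 has {1,2,4,5} — only 6 is left for (r1,c6).
row 2 has {4,5}; column 6 has {1,2,4,5,6} — only 3 is left for (r2,c6).
row 4 has {1,5}; column 5 has {1,3,4,5,6} — only 2 is left for (r4,c5).
row 6 has {2,3,4,5,6}; column 4 has {2,3} — only 1 is left for (r6,c4).
row 1 has {1,2,3,6}; column 3 has {3,5} — only 4 is left for (r1,c3).
row 1 has {1,2,3,4,6}; column 4 has {1,2,3} — only 5 is left for (r1,c4).

5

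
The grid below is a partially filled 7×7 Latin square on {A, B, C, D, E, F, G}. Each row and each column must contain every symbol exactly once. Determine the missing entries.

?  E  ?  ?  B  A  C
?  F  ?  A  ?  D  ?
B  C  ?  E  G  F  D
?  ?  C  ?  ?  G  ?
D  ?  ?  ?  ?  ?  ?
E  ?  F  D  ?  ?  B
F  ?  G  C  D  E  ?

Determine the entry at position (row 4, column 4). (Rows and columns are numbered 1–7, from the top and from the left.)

B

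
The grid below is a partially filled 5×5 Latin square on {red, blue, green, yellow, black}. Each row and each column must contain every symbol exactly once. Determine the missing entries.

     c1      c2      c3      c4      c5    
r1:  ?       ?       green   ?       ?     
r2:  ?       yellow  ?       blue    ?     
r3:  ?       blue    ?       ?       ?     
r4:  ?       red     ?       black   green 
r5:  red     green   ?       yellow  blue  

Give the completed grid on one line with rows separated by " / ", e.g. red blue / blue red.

blue black green red yellow / green yellow red blue black / black blue yellow green red / yellow red blue black green / red green black yellow blue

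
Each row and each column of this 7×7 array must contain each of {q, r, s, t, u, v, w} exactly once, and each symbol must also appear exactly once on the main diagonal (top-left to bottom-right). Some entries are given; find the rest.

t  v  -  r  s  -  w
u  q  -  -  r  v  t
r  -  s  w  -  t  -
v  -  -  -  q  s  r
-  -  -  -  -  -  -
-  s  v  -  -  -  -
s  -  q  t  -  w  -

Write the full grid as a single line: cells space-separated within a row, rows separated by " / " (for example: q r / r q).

t v u r s q w / u q w s r v t / r u s w v t q / v w t u q s r / q t r v w u s / w s v q t r u / s r q t u w v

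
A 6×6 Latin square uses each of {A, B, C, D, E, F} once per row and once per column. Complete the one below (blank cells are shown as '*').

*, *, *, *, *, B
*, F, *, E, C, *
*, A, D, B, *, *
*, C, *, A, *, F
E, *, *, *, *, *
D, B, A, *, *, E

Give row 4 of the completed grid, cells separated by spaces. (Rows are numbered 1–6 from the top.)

(r2,c3) = B
(r3,c6) = C
(r4,c1) = B
(r4,c3) = E
(r4,c5) = D

B C E A D F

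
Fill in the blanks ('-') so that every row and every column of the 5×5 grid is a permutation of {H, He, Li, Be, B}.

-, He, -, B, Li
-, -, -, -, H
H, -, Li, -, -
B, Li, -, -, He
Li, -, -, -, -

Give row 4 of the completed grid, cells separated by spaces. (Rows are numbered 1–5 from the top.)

(r1,c1) = Be
(r1,c3) = H
(r2,c1) = He
(r4,c3) = Be
(r4,c4) = H

B Li Be H He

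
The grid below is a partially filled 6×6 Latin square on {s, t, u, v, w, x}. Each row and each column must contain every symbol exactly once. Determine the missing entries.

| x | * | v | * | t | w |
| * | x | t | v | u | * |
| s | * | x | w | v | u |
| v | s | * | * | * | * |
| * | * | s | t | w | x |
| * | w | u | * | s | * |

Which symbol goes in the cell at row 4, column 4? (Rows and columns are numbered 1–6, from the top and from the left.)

u

At row 1, column 2: row 1 has {t,v,w,x}; column 2 has {s,w,x}; that leaves u.
At row 1, column 4: row 1 has {t,u,v,w,x}; column 4 has {t,v,w}; that leaves s.
At row 2, column 1: row 2 has {t,u,v,x}; column 1 has {s,v,x}; that leaves w.
At row 2, column 6: row 2 has {t,u,v,w,x}; column 6 has {u,w,x}; that leaves s.
At row 3, column 2: row 3 has {s,u,v,w,x}; column 2 has {s,u,w,x}; that leaves t.
At row 4, column 3: row 4 has {s,v}; column 3 has {s,t,u,v,x}; that leaves w.
At row 4, column 5: row 4 has {s,v,w}; column 5 has {s,t,u,v,w}; that leaves x.
At row 4, column 6: row 4 has {s,v,w,x}; column 6 has {s,u,w,x}; that leaves t.
At row 5, column 1: row 5 has {s,t,w,x}; column 1 has {s,v,w,x}; that leaves u.
At row 5, column 2: row 5 has {s,t,u,w,x}; column 2 has {s,t,u,w,x}; that leaves v.
At row 6, column 1: row 6 has {s,u,w}; column 1 has {s,u,v,w,x}; that leaves t.
At row 6, column 4: row 6 has {s,t,u,w}; column 4 has {s,t,v,w}; that leaves x.
At row 6, column 6: row 6 has {s,t,u,w,x}; column 6 has {s,t,u,w,x}; that leaves v.
At row 4, column 4: row 4 has {s,t,v,w,x}; column 4 has {s,t,v,w,x}; that leaves u.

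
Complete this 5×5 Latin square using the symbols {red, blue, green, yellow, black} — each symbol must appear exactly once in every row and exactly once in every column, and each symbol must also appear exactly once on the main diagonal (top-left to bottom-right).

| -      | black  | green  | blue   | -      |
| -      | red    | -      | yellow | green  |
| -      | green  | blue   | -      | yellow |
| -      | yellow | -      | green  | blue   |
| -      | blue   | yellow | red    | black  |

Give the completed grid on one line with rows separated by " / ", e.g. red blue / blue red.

(r1,c1) = yellow
(r1,c5) = red
(r2,c3) = black
(r3,c4) = black
(r4,c3) = red
(r5,c1) = green
(r2,c1) = blue
(r3,c1) = red
(r4,c1) = black

yellow black green blue red / blue red black yellow green / red green blue black yellow / black yellow red green blue / green blue yellow red black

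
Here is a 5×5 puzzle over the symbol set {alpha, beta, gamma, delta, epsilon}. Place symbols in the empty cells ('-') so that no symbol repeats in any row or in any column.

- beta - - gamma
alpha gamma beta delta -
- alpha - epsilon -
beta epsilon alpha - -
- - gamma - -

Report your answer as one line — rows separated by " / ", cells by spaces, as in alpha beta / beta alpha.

delta beta epsilon alpha gamma / alpha gamma beta delta epsilon / gamma alpha delta epsilon beta / beta epsilon alpha gamma delta / epsilon delta gamma beta alpha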